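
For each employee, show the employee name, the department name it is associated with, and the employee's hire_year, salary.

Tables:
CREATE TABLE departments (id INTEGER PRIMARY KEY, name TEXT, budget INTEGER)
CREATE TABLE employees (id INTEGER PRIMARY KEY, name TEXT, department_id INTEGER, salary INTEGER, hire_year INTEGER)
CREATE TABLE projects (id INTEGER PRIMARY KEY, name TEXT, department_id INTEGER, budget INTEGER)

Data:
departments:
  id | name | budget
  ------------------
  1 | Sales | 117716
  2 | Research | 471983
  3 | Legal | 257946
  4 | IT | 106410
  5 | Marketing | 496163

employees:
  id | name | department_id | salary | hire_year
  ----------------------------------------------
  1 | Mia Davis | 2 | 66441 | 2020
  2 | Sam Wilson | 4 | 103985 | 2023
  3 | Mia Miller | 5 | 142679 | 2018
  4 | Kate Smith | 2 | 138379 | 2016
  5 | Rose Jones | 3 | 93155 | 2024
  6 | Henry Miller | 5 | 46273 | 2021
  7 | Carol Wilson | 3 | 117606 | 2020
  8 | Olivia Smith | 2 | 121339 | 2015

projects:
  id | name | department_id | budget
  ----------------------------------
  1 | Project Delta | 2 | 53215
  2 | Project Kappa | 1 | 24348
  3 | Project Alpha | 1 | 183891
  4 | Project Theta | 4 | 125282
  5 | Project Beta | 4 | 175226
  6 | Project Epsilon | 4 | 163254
SELECT c.name, p.name AS department, c.hire_year, c.salary FROM employees c JOIN departments p ON c.department_id = p.id

Execution result:
name | department | hire_year | salary
Mia Davis | Research | 2020 | 66441
Sam Wilson | IT | 2023 | 103985
Mia Miller | Marketing | 2018 | 142679
Kate Smith | Research | 2016 | 138379
Rose Jones | Legal | 2024 | 93155
Henry Miller | Marketing | 2021 | 46273
Carol Wilson | Legal | 2020 | 117606
Olivia Smith | Research | 2015 | 121339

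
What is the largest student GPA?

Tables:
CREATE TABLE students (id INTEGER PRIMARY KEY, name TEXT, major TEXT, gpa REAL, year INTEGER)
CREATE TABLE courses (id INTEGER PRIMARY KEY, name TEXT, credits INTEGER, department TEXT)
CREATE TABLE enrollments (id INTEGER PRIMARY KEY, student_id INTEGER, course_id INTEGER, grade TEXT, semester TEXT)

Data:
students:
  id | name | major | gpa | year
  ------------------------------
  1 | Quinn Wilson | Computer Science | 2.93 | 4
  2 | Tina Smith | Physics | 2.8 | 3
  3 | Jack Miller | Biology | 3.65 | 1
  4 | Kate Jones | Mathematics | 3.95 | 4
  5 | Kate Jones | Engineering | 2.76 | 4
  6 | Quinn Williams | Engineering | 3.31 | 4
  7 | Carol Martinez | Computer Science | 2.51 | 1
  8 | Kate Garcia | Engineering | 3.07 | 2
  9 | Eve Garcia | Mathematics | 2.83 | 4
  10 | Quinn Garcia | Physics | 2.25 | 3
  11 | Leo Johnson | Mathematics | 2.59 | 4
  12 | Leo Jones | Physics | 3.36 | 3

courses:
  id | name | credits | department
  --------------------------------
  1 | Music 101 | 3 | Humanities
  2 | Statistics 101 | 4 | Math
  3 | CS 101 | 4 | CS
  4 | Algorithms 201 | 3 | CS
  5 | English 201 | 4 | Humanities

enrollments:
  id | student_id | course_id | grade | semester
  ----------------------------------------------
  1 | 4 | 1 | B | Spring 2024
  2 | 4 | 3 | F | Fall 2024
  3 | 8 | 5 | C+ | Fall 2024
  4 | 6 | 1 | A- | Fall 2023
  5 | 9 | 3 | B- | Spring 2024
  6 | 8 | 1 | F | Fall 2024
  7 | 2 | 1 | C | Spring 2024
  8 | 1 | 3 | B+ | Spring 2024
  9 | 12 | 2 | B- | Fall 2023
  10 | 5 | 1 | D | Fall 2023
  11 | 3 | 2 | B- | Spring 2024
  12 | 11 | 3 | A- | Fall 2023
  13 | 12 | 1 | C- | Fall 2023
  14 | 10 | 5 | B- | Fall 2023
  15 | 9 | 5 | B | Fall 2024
SELECT MAX(gpa) FROM students

Execution result:
3.95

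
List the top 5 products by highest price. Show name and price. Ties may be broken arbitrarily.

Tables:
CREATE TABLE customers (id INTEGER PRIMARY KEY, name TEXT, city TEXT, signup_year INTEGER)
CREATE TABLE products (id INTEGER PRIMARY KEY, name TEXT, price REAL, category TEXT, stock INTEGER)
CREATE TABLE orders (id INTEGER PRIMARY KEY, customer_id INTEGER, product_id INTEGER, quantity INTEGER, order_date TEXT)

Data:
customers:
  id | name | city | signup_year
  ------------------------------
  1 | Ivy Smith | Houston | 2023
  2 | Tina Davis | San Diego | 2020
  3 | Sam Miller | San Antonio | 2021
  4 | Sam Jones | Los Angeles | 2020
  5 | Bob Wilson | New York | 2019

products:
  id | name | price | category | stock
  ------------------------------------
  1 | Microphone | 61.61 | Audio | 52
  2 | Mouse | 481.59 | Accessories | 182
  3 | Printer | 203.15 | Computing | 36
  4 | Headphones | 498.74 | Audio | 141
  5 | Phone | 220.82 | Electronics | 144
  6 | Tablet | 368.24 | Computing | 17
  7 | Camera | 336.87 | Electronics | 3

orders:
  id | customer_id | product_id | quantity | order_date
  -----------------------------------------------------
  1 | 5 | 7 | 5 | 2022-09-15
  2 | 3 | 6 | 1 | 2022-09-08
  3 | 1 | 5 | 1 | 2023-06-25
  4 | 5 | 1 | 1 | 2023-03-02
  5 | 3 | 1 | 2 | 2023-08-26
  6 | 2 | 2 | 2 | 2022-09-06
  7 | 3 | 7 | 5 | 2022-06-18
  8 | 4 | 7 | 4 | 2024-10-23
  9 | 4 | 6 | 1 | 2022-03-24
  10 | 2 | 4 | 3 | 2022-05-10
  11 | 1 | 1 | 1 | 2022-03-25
SELECT name, price FROM products ORDER BY price DESC LIMIT 5

Execution result:
name | price
Headphones | 498.74
Mouse | 481.59
Tablet | 368.24
Camera | 336.87
Phone | 220.82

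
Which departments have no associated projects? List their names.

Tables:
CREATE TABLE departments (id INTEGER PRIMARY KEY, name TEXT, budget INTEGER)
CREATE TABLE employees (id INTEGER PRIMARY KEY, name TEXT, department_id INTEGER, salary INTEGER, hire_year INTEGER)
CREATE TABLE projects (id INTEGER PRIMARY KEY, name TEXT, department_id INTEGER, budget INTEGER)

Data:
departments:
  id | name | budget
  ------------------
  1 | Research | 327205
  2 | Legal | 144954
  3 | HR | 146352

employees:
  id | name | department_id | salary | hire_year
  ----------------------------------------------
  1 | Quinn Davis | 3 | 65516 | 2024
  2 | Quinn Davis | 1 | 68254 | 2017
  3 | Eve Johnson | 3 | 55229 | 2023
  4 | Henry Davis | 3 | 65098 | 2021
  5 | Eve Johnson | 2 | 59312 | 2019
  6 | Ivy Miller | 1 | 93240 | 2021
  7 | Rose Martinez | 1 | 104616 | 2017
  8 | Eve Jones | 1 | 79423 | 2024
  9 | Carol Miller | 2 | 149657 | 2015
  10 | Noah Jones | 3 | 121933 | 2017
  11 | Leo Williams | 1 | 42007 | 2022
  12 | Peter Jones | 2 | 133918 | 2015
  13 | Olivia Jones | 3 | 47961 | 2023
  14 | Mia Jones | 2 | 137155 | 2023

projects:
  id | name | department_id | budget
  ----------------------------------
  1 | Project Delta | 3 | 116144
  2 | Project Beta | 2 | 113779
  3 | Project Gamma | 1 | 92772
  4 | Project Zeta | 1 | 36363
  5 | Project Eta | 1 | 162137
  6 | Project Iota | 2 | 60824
SELECT p.name FROM departments p LEFT JOIN projects c ON c.department_id = p.id WHERE c.id IS NULL

Execution result:
(no rows)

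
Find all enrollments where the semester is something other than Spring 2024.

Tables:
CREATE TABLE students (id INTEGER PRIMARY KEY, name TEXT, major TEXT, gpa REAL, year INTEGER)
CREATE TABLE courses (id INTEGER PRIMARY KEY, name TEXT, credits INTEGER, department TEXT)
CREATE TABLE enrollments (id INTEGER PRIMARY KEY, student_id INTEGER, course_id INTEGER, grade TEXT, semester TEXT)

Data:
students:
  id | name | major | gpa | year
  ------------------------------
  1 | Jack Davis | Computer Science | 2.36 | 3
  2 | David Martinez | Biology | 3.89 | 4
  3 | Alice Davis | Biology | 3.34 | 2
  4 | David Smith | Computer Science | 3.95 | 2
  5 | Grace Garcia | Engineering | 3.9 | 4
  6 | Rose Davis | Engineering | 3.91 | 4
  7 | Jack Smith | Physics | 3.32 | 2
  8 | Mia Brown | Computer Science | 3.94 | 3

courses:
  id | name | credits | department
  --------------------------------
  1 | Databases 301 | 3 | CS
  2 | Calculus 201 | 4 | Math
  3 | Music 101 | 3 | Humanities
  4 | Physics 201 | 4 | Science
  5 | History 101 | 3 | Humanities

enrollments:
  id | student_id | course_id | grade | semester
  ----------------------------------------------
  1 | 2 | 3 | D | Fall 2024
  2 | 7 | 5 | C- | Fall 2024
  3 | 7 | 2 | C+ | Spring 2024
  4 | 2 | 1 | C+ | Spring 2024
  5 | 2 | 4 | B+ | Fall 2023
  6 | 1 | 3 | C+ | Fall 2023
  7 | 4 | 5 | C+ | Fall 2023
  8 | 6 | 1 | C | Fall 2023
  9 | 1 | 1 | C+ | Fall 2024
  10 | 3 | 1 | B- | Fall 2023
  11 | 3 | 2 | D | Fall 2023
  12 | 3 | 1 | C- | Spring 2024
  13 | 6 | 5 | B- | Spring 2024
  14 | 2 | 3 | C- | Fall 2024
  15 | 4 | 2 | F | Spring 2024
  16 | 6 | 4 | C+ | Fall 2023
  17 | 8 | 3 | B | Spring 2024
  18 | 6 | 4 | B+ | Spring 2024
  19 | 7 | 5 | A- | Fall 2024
SELECT id, semester FROM enrollments WHERE semester <> 'Spring 2024'

Execution result:
id | semester
1 | Fall 2024
2 | Fall 2024
5 | Fall 2023
6 | Fall 2023
7 | Fall 2023
8 | Fall 2023
9 | Fall 2024
10 | Fall 2023
11 | Fall 2023
14 | Fall 2024
16 | Fall 2023
19 | Fall 2024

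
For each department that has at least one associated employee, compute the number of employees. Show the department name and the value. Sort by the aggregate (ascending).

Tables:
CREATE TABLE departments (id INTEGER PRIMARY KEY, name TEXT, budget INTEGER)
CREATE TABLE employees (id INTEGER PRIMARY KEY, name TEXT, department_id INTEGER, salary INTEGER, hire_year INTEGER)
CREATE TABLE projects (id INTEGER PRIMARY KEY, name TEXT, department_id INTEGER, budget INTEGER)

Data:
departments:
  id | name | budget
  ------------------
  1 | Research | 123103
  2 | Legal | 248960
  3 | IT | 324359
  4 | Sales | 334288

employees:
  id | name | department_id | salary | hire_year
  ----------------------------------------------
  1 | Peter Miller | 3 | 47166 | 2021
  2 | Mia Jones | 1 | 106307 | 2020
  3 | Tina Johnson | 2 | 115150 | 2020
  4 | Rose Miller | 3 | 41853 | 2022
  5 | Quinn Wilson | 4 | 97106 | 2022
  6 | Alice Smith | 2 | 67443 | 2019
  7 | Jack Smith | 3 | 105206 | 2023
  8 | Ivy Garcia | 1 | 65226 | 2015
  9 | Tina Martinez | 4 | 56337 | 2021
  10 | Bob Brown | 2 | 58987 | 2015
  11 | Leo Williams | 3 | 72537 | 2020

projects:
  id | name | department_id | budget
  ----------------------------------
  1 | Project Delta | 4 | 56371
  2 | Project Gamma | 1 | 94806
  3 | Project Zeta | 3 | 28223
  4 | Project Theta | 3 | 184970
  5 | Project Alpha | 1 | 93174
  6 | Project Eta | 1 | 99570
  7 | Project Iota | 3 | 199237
SELECT p.name, COUNT(*) AS n FROM employees c JOIN departments p ON c.department_id = p.id GROUP BY p.id, p.name ORDER BY n ASC

Execution result:
name | n
Research | 2
Sales | 2
Legal | 3
IT | 4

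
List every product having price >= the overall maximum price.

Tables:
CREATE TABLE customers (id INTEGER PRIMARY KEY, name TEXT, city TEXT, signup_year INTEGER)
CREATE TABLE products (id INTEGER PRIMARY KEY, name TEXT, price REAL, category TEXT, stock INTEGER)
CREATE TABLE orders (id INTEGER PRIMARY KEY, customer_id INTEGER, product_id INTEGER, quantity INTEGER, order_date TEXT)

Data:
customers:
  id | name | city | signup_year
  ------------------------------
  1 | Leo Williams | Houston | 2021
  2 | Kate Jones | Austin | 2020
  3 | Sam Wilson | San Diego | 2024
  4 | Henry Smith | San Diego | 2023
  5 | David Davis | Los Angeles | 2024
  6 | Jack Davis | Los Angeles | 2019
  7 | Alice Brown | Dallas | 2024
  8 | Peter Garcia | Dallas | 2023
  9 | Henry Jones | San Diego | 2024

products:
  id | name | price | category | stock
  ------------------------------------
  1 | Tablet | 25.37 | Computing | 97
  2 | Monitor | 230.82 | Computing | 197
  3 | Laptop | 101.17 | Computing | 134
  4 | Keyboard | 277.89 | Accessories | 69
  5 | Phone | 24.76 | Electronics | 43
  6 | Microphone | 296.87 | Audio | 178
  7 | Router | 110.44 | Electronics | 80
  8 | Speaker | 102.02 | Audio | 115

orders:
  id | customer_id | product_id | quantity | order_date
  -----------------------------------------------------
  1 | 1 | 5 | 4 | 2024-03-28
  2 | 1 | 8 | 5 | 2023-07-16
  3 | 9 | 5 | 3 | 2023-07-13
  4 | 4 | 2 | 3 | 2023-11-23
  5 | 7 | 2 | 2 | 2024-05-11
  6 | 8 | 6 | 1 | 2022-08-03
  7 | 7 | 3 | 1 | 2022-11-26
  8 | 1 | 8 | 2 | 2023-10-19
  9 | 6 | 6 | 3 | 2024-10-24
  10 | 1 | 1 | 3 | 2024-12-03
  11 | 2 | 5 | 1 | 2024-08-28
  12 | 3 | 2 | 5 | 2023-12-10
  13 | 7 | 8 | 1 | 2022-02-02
SELECT name, price FROM products WHERE price >= (SELECT MAX(price) FROM products)

Execution result:
name | price
Microphone | 296.87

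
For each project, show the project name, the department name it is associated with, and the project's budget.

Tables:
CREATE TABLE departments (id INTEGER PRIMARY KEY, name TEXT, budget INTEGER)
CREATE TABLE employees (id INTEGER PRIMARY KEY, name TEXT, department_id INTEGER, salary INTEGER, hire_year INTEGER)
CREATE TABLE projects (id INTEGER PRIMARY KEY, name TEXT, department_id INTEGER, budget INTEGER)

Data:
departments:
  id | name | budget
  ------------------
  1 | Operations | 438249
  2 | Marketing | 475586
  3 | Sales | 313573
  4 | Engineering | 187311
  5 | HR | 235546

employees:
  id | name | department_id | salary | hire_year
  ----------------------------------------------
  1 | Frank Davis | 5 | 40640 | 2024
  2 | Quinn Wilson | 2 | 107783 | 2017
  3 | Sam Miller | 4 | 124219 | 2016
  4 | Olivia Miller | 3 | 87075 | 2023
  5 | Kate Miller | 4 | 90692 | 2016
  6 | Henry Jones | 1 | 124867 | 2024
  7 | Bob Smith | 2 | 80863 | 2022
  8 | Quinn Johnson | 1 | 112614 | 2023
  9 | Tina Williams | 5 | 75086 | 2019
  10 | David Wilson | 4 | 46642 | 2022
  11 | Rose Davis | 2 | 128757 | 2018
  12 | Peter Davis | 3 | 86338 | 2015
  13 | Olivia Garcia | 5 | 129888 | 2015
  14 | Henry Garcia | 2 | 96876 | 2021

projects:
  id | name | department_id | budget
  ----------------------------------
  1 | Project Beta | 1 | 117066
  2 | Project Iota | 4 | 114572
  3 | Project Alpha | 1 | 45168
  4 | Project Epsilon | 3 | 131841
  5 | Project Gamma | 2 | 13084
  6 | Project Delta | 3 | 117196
SELECT c.name, p.name AS department, c.budget FROM projects c JOIN departments p ON c.department_id = p.id

Execution result:
name | department | budget
Project Beta | Operations | 117066
Project Iota | Engineering | 114572
Project Alpha | Operations | 45168
Project Epsilon | Sales | 131841
Project Gamma | Marketing | 13084
Project Delta | Sales | 117196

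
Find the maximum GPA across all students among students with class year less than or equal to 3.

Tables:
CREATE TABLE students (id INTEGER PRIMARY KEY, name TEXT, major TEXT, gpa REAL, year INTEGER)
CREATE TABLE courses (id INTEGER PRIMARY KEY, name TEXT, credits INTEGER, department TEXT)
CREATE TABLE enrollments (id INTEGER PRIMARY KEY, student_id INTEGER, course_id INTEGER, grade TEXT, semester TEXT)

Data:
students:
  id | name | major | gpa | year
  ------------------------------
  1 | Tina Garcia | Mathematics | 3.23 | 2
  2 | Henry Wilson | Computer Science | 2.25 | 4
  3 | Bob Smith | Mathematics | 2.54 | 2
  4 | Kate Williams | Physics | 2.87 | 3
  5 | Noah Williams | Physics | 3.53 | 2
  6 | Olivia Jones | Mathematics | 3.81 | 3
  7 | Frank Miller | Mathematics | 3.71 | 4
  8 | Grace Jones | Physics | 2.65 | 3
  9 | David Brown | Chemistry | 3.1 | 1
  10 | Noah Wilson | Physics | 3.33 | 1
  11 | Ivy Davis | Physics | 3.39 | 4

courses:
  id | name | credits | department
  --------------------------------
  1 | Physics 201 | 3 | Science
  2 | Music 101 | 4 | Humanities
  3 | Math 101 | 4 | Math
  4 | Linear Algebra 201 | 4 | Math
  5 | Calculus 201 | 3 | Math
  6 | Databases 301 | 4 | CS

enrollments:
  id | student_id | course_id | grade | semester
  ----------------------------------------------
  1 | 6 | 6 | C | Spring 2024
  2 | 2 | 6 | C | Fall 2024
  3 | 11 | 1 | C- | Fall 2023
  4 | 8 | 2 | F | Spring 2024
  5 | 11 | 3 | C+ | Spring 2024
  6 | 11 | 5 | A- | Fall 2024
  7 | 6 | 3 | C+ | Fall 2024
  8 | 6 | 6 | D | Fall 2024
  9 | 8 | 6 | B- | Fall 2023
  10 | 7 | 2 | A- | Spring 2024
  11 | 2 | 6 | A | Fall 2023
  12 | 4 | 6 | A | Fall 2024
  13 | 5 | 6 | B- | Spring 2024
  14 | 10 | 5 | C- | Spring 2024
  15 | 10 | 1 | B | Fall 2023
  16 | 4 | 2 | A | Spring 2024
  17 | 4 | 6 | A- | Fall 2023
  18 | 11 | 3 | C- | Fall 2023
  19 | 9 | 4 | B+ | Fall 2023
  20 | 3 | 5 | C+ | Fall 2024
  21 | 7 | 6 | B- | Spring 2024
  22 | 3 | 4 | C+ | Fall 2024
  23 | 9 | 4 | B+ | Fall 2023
SELECT MAX(gpa) FROM students WHERE year <= 3

Execution result:
3.81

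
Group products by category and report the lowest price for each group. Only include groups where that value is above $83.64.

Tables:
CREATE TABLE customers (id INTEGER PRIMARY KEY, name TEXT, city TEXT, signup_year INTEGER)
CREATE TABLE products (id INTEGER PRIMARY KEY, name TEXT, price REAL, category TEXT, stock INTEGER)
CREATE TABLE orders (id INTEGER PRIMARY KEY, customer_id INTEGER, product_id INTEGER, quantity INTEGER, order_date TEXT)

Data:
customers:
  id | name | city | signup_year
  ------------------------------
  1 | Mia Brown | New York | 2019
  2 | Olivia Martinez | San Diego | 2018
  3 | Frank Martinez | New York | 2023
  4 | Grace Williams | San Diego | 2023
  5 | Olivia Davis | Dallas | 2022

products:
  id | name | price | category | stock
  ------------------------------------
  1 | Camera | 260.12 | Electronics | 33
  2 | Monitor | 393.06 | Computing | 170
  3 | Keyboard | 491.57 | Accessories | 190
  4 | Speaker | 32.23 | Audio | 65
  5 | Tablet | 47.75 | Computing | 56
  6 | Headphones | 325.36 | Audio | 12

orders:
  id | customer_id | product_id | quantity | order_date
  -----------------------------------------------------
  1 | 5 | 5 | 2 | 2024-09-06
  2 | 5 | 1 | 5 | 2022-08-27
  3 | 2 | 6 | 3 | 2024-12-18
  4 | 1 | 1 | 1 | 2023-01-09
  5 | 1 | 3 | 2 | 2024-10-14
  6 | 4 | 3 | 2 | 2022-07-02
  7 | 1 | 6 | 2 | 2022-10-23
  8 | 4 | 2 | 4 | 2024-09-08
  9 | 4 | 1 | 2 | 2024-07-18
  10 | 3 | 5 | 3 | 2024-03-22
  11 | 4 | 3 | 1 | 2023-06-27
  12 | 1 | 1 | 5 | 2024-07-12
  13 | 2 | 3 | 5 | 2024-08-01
SELECT category, MIN(price) AS min_price FROM products GROUP BY category HAVING MIN(price) > 83.64

Execution result:
category | min_price
Accessories | 491.57
Electronics | 260.12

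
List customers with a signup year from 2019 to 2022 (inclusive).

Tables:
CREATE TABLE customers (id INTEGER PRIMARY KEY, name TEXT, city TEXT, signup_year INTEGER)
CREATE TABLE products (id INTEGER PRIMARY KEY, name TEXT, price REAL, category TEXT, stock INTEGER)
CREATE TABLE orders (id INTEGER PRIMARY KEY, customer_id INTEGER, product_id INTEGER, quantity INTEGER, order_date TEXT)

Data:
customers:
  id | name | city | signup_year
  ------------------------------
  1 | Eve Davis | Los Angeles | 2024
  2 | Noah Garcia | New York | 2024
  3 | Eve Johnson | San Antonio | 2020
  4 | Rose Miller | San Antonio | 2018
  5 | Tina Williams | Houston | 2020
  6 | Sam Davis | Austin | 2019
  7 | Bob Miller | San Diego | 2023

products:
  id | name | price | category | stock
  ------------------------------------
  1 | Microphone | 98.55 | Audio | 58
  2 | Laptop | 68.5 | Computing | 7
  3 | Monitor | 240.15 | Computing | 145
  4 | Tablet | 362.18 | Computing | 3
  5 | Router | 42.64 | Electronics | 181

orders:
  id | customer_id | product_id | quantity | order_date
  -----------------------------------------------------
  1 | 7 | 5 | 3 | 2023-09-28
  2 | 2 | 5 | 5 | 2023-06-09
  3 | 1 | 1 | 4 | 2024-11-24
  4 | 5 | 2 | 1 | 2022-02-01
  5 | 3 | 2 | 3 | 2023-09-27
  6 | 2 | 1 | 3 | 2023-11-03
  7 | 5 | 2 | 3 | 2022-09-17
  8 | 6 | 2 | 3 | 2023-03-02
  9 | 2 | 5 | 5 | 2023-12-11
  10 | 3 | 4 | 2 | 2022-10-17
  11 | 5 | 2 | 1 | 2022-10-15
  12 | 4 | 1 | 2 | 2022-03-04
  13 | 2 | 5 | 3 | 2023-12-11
SELECT name, signup_year FROM customers WHERE signup_year BETWEEN 2019 AND 2022

Execution result:
name | signup_year
Eve Johnson | 2020
Tina Williams | 2020
Sam Davis | 2019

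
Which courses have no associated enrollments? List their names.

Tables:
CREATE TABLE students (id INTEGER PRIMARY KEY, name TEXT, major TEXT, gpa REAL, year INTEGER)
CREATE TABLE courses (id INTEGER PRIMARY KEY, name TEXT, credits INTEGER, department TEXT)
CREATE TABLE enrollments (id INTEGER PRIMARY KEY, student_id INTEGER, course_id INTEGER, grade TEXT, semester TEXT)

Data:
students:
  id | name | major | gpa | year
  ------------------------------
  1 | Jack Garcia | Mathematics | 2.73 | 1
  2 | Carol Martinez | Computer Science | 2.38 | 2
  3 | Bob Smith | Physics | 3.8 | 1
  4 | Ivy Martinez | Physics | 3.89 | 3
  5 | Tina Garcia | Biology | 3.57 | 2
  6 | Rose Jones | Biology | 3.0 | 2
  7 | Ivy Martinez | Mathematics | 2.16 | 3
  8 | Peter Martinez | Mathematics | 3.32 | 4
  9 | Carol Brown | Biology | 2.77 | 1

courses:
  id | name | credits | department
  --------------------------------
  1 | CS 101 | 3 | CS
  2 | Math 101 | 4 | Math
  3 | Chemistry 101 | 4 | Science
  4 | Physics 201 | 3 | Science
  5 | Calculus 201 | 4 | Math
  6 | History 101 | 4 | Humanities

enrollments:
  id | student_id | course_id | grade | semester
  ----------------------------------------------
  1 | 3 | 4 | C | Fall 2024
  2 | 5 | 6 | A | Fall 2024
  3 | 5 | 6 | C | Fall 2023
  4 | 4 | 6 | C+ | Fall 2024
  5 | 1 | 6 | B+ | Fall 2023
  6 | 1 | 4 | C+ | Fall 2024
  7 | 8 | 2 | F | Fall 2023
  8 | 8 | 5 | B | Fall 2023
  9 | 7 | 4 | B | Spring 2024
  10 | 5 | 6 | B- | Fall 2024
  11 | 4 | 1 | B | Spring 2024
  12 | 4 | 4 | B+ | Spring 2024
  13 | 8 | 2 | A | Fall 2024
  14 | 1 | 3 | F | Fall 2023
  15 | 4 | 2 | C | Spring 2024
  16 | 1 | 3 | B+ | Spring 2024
SELECT p.name FROM courses p LEFT JOIN enrollments c ON c.course_id = p.id WHERE c.id IS NULL

Execution result:
(no rows)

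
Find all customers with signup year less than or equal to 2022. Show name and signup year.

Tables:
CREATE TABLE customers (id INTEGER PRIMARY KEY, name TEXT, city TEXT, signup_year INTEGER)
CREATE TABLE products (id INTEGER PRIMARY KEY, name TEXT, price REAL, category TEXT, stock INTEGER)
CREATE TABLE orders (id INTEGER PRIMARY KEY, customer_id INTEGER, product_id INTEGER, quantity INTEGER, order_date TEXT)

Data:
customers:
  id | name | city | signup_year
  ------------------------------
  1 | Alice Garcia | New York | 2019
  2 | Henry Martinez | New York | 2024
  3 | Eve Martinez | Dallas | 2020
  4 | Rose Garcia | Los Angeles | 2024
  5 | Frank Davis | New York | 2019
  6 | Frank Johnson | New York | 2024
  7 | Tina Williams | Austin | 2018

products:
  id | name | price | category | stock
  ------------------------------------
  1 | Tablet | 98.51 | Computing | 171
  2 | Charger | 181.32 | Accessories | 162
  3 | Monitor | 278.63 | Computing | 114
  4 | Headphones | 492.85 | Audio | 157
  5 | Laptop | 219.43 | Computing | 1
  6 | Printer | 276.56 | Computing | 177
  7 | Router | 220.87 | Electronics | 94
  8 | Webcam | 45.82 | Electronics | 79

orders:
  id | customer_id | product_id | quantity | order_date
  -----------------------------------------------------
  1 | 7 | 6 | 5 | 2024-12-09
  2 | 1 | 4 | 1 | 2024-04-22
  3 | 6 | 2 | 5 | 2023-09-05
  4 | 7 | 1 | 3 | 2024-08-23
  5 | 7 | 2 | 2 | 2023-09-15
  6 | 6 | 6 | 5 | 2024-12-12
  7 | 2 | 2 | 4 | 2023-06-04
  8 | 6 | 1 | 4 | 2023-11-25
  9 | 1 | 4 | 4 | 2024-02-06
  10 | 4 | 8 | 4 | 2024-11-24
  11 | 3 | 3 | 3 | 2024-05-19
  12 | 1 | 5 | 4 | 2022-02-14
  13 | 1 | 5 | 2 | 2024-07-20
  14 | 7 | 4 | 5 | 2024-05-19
SELECT name, signup_year FROM customers WHERE signup_year <= 2022

Execution result:
name | signup_year
Alice Garcia | 2019
Eve Martinez | 2020
Frank Davis | 2019
Tina Williams | 2018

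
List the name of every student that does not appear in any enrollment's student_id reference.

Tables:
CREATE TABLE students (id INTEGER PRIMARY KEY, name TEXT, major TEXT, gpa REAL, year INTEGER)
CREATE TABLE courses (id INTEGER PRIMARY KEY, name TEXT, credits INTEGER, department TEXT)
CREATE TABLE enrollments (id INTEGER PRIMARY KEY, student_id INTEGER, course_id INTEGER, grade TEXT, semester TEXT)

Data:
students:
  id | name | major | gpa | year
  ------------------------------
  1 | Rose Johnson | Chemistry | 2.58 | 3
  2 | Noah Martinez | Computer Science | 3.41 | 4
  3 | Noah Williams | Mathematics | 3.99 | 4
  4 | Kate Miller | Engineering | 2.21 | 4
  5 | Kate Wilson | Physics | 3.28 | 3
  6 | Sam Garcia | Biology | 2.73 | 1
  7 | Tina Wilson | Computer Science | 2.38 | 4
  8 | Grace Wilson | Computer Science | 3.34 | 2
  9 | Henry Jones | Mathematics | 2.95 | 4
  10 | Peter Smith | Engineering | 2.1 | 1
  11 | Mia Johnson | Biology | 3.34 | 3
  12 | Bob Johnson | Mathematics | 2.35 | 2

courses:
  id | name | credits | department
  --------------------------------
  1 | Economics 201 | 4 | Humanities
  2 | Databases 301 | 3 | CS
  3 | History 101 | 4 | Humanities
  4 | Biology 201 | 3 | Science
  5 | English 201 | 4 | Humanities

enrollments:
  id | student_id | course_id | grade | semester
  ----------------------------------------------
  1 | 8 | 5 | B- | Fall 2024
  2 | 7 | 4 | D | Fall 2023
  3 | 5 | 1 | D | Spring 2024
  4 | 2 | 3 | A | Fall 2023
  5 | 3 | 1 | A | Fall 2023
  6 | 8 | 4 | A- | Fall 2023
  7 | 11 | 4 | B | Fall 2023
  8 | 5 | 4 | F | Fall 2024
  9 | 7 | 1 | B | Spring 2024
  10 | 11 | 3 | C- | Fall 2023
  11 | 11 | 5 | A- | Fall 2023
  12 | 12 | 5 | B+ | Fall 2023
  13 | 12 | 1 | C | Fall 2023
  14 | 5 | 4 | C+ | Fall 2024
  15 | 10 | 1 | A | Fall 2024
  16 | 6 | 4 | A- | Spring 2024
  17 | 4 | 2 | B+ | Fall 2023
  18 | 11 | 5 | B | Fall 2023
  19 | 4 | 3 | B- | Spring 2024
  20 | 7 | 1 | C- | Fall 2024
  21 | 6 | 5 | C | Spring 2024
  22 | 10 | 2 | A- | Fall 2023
SELECT p.name FROM students p LEFT JOIN enrollments c ON c.student_id = p.id WHERE c.id IS NULL

Execution result:
name
Rose Johnson
Henry Jones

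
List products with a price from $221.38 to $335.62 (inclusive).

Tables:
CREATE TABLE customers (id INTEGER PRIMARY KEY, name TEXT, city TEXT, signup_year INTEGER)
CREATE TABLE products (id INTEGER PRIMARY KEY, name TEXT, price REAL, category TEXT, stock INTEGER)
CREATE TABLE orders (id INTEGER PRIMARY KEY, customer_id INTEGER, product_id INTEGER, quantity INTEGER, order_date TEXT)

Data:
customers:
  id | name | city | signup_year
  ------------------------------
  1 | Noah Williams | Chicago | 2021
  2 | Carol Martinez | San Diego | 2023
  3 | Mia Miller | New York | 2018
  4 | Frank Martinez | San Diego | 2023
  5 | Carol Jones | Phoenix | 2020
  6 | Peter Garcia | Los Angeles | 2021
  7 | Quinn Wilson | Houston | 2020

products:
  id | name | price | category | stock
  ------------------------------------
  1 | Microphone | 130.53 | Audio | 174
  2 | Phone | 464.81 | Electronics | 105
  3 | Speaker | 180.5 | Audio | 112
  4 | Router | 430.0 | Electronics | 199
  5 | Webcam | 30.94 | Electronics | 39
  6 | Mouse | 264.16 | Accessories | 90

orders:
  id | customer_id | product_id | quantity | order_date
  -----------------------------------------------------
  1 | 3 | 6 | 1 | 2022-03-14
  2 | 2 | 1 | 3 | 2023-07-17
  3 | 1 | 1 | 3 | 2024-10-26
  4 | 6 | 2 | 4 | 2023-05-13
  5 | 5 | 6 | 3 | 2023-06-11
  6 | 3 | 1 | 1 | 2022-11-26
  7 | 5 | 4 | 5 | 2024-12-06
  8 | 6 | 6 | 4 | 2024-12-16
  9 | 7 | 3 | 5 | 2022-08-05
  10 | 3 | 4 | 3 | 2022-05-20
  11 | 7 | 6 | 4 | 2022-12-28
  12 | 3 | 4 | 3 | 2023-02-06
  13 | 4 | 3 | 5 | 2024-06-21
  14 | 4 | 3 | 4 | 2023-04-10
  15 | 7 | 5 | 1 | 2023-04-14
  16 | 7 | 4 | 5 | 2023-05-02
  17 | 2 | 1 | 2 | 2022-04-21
SELECT name, price FROM products WHERE price BETWEEN 221.38 AND 335.62

Execution result:
name | price
Mouse | 264.16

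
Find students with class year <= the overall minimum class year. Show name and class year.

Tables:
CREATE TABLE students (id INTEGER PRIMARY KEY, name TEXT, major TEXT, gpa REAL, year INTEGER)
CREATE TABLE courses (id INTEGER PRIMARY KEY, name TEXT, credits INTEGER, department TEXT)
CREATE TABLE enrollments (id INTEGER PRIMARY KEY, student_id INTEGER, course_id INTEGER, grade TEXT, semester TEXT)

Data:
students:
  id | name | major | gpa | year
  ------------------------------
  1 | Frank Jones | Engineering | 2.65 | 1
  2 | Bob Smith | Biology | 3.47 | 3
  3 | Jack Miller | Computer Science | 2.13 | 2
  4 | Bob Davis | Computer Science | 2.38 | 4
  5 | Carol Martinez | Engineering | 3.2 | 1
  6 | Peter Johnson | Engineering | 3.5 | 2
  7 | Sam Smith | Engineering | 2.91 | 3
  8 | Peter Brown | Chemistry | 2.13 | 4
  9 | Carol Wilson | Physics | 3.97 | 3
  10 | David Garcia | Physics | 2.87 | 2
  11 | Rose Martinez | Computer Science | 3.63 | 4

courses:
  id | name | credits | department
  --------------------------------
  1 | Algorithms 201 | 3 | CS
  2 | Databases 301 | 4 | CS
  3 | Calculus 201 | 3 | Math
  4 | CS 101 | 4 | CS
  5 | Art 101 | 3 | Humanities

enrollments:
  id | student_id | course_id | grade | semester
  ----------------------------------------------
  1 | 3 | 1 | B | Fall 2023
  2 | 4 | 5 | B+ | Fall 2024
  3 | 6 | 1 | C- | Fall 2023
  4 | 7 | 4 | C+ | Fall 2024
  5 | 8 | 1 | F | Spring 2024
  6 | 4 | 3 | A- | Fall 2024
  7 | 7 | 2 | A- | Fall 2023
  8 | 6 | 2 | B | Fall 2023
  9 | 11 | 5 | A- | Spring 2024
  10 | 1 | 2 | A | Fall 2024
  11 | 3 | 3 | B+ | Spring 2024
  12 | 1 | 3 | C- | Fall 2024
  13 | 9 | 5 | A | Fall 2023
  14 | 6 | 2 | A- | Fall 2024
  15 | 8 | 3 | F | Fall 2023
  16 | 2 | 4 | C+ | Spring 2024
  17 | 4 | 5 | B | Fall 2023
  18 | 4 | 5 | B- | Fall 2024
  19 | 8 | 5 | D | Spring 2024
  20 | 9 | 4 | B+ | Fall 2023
SELECT name, year FROM students WHERE year <= (SELECT MIN(year) FROM students)

Execution result:
name | year
Frank Jones | 1
Carol Martinez | 1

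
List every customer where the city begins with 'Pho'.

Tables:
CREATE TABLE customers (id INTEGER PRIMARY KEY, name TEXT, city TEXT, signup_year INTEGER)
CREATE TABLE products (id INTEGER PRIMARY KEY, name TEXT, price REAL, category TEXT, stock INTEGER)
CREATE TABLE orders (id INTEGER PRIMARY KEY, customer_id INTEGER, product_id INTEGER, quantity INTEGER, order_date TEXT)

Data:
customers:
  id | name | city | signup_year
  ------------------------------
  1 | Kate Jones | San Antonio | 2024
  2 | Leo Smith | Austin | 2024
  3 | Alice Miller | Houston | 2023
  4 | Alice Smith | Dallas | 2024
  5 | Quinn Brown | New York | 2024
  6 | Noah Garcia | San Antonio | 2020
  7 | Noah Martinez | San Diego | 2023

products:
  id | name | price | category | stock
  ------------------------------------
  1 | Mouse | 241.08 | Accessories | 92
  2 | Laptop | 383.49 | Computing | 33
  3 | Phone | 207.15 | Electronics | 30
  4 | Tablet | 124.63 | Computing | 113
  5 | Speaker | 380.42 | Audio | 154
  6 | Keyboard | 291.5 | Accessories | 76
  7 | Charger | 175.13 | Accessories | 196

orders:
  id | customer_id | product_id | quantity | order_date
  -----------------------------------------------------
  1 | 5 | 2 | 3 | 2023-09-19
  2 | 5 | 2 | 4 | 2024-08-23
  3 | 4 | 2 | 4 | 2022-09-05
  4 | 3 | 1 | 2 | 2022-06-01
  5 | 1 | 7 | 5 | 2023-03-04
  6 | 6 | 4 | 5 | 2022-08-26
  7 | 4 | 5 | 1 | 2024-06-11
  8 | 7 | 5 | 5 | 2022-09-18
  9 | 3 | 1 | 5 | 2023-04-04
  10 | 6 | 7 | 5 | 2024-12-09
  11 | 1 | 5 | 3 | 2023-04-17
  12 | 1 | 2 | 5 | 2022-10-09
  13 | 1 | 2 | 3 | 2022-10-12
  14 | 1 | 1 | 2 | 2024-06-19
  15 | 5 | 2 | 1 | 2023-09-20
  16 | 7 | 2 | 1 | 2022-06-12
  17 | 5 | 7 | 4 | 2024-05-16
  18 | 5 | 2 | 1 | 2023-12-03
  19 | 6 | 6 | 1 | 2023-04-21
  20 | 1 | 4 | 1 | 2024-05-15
SELECT name, city FROM customers WHERE city LIKE 'Pho%'

Execution result:
(no rows)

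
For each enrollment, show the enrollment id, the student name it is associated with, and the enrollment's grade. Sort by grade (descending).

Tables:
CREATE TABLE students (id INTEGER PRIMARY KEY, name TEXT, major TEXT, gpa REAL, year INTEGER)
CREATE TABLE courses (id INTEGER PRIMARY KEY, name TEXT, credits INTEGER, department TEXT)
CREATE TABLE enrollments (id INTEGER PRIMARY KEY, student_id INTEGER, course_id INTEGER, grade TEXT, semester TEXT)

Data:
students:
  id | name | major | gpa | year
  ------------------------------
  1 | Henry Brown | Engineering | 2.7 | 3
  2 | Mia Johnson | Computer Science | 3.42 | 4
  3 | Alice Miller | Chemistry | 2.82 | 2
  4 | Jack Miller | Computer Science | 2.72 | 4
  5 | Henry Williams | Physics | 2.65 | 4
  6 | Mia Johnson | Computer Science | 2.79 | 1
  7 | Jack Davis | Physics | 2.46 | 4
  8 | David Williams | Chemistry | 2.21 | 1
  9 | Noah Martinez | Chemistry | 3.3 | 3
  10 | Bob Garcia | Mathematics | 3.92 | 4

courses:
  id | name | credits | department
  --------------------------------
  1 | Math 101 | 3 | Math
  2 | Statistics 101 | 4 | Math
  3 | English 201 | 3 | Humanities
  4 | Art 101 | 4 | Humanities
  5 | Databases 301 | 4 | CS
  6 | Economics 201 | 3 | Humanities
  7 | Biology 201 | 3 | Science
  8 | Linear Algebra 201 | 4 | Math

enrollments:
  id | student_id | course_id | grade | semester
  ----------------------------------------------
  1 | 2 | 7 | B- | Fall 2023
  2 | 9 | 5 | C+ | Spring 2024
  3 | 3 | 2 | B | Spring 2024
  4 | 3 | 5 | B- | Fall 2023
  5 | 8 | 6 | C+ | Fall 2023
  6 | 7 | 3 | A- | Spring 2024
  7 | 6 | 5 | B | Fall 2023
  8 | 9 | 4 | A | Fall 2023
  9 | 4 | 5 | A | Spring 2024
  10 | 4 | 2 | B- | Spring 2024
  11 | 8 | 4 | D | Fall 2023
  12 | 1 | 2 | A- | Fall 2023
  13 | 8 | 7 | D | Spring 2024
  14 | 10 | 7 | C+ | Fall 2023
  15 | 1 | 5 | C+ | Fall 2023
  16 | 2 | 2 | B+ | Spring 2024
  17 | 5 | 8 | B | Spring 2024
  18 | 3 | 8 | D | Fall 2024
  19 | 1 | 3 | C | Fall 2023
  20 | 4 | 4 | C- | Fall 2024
SELECT c.id, p.name AS student, c.grade FROM enrollments c JOIN students p ON c.student_id = p.id ORDER BY c.grade DESC

Execution result:
id | student | grade
11 | David Williams | D
13 | David Williams | D
18 | Alice Miller | D
20 | Jack Miller | C-
2 | Noah Martinez | C+
5 | David Williams | C+
14 | Bob Garcia | C+
15 | Henry Brown | C+
19 | Henry Brown | C
1 | Mia Johnson | B-
4 | Alice Miller | B-
10 | Jack Miller | B-
16 | Mia Johnson | B+
3 | Alice Miller | B
7 | Mia Johnson | B
17 | Henry Williams | B
6 | Jack Davis | A-
12 | Henry Brown | A-
8 | Noah Martinez | A
9 | Jack Miller | A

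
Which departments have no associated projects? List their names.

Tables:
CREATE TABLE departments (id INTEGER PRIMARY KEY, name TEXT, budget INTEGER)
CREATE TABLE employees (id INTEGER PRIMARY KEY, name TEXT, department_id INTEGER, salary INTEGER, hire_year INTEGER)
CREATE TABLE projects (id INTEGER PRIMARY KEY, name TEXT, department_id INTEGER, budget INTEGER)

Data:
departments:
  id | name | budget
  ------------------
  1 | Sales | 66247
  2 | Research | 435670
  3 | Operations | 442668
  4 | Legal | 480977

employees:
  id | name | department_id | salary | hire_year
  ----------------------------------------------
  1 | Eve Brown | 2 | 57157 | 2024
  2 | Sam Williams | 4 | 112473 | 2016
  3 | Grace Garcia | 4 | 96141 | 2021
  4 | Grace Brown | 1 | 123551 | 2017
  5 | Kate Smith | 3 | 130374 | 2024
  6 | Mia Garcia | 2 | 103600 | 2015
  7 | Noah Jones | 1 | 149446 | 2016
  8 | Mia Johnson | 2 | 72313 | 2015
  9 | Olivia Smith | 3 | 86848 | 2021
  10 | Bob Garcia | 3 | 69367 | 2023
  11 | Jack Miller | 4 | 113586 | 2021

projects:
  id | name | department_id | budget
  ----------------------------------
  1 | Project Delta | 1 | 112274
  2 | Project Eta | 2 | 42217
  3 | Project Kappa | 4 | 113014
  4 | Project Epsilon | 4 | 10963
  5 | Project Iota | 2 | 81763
SELECT p.name FROM departments p LEFT JOIN projects c ON c.department_id = p.id WHERE c.id IS NULL

Execution result:
Operations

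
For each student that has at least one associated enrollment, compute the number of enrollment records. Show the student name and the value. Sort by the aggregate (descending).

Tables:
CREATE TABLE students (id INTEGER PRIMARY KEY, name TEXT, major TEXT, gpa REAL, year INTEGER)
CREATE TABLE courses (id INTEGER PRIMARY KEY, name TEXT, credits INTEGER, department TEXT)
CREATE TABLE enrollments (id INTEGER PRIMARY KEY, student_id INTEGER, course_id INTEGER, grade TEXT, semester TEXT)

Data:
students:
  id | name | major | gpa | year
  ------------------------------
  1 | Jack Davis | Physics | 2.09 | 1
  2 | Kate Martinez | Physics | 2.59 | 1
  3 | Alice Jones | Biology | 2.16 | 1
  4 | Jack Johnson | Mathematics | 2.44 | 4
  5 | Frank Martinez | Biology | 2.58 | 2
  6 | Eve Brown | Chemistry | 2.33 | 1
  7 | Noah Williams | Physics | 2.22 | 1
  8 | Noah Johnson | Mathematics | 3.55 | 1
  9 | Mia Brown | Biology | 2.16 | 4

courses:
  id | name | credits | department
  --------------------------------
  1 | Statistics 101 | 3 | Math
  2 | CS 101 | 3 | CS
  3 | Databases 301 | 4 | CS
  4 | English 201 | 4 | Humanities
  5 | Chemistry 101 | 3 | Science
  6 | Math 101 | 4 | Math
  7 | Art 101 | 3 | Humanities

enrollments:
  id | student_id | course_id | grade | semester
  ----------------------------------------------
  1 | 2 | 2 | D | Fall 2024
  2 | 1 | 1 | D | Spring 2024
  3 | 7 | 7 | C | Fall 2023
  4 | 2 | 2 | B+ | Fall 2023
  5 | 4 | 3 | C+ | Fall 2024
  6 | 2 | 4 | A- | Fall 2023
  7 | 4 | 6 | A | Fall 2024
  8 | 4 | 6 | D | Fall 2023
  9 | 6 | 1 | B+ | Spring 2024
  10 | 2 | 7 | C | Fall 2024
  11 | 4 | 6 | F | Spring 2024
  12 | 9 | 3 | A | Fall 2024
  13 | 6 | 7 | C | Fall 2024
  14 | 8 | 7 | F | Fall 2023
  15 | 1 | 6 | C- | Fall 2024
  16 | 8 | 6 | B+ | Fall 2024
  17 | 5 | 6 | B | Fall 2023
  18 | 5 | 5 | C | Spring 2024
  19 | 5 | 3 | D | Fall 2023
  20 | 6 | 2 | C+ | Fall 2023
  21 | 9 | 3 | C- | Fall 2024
SELECT p.name, COUNT(*) AS n FROM enrollments c JOIN students p ON c.student_id = p.id GROUP BY p.id, p.name ORDER BY n DESC

Execution result:
name | n
Kate Martinez | 4
Jack Johnson | 4
Frank Martinez | 3
Eve Brown | 3
Jack Davis | 2
Noah Johnson | 2
Mia Brown | 2
Noah Williams | 1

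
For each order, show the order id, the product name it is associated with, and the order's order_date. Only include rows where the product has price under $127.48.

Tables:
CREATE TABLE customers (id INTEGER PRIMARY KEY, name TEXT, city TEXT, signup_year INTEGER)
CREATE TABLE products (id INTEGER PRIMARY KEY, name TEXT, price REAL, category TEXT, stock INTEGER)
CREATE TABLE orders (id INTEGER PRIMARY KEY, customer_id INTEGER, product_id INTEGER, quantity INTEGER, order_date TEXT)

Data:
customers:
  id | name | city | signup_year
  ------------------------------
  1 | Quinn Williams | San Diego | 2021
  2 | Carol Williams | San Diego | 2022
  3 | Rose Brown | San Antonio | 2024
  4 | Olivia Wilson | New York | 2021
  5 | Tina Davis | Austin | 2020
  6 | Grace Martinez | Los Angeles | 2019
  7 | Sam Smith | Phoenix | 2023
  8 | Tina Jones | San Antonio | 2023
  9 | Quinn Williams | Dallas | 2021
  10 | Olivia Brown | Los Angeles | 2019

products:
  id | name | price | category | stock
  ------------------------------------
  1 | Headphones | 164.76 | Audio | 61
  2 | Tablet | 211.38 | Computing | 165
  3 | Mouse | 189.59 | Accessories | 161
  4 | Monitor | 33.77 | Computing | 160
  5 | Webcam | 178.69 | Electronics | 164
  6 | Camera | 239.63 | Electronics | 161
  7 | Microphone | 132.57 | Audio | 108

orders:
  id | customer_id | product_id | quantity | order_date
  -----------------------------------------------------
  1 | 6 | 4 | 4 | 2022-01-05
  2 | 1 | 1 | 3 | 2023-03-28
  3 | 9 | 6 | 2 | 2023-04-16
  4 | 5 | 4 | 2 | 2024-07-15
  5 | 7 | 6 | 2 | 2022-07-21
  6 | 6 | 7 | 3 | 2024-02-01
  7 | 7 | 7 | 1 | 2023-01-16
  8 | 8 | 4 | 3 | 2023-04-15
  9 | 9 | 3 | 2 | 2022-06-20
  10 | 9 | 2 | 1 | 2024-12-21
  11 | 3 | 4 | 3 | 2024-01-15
SELECT c.id, p.name AS product, c.order_date FROM orders c JOIN products p ON c.product_id = p.id WHERE p.price < 127.48

Execution result:
id | product | order_date
1 | Monitor | 2022-01-05
4 | Monitor | 2024-07-15
8 | Monitor | 2023-04-15
11 | Monitor | 2024-01-15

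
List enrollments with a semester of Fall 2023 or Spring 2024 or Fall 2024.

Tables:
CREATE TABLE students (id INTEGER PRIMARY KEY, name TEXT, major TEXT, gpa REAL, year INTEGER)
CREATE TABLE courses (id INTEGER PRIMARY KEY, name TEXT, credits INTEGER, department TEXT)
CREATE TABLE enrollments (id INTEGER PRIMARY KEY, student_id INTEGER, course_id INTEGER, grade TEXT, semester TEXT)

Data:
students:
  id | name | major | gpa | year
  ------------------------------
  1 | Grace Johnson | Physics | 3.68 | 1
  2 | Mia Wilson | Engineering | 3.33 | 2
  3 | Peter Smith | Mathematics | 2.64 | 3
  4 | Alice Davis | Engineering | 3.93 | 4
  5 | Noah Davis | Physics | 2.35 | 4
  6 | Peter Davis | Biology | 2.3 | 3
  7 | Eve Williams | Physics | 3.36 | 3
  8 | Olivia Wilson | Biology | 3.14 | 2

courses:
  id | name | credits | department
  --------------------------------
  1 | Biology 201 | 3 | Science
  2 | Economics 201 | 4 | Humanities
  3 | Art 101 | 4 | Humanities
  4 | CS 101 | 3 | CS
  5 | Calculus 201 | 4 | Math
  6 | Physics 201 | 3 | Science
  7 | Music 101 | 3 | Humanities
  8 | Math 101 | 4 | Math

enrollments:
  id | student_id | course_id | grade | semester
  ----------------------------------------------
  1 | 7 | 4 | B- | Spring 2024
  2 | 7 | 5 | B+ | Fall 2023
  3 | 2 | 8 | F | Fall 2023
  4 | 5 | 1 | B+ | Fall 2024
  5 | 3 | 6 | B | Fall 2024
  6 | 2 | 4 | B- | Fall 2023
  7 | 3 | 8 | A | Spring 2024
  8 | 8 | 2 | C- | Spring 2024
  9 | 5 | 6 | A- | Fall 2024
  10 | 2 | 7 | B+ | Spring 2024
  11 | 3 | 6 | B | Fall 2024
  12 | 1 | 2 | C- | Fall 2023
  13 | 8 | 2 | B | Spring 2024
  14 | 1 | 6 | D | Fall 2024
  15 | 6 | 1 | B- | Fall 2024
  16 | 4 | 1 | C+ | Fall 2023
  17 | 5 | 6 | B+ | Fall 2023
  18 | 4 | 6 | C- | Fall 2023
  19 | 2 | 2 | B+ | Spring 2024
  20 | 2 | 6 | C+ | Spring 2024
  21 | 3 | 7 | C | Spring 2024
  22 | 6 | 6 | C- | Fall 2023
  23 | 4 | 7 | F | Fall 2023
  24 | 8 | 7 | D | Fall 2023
SELECT id, semester FROM enrollments WHERE semester IN ('Fall 2023', 'Spring 2024', 'Fall 2024')

Execution result:
id | semester
1 | Spring 2024
2 | Fall 2023
3 | Fall 2023
4 | Fall 2024
5 | Fall 2024
6 | Fall 2023
7 | Spring 2024
8 | Spring 2024
9 | Fall 2024
10 | Spring 2024
11 | Fall 2024
12 | Fall 2023
13 | Spring 2024
14 | Fall 2024
15 | Fall 2024
16 | Fall 2023
17 | Fall 2023
18 | Fall 2023
19 | Spring 2024
20 | Spring 2024
21 | Spring 2024
22 | Fall 2023
23 | Fall 2023
24 | Fall 2023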